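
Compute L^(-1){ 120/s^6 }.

t^5

Since L{t^5} = 5!/s^6 = 120/s^6, the inverse is t^5.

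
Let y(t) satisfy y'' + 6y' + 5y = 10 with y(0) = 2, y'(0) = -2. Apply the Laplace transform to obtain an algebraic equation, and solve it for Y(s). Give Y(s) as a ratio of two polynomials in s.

Laplace-transform each side.
Using L{y''} = s^2 Y - s·y(0) - y'(0) and L{y'} = sY - y(0), with y(0) = 2, y'(0) = -2, the left side becomes (s^2 + 6*s + 5)Y - (2*s + 10).
The right side is L{10} = 10/s.
So (s^2 + 6*s + 5)Y = 10/s + (2*s + 10).
Isolate Y and clear denominators.

Y(s) = (2*s^2 + 10*s + 10)/(s^3 + 6*s^2 + 5*s)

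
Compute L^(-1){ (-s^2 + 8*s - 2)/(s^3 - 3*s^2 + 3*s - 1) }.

Factor the denominator: s^3 - 3*s^2 + 3*s - 1 = (s - 1)^3.
Partial fraction decomposition gives [-1/(s - 1)] + [6/(s - 1)^2] + [5/(s - 1)^3].
Invert each term: -1/(s - 1) ↔ -e^(t); 6/(s - 1)^2 ↔ 6t·e^(t); 5/(s - 1)^3 ↔ (5/2)t^2·e^(t).

5*t^2*exp(t)/2 + 6*t*exp(t) - exp(t)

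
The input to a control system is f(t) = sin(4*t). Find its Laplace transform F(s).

F(s) = 4/(s^2 + 16)

L{sin(4t)} = 4/(s^2 + 16).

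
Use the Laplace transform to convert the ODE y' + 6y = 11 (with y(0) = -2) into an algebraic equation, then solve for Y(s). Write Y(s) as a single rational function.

Y(s) = (-2*s + 11)/(s^2 + 6*s)

Transform both sides with L{·}.
With L{y'} = sY - y(0) = sY - (-2): the LHS transforms to (s + 6)Y - (-2).
The right side is L{11} = 11/s.
So (s + 6)Y = 11/s + (-2).
Solve for Y(s) and write it as one ratio of polynomials.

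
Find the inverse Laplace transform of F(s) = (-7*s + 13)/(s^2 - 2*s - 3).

Factor the denominator: s^2 - 2*s - 3 = (s - 3)*(s + 1).
Partial fraction decomposition gives [-2/(s - 3)] + [-5/(s + 1)].
Invert each term: -2/(s - 3) ↔ -2e^(3t); -5/(s + 1) ↔ -5e^(-t).

-2*exp(3*t) - 5*exp(-t)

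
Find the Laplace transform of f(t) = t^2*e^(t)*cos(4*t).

2*(s - 1)*(s^2 - 2*s - 47)/(s^2 - 2*s + 17)^3

L{cos(4t)} = s/(s^2 + 16).
Multiplying by e^(t) shifts s → s - 1, so L{e^(t)*cos(4*t)} = (s - 1)/((s - 1)^2 + 16).
Then apply L{t^2·g(t)} = (-1)^2 d^2/ds^2[H(s)] with H(s) = (s - 1)/((s - 1)^2 + 16):
differentiating 2 times and applying the sign gives 2*(s - 1)*(s^2 - 2*s - 47)/(s^2 - 2*s + 17)^3.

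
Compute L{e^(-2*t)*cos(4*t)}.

L{cos(4t)} = s/(s^2 + 16).
By the first shifting theorem, multiplying by e^(-2t) replaces s with s + 2.

(s + 2)/((s + 2)^2 + 16)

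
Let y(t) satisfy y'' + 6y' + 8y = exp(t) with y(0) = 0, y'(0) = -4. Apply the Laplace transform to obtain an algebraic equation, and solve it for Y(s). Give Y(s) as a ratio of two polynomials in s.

Laplace-transform each side.
The derivative rules (L{y''} = s^2 Y - s·y(0) - y'(0) and L{y'} = sY - y(0), with y(0) = 0, y'(0) = -4) turn the left side into (s^2 + 6*s + 8)Y - (-4).
The right side is L{exp(t)} = 1/(s - 1).
So (s^2 + 6*s + 8)Y = 1/(s - 1) + (-4).
Divide through and combine into a single rational function.

Y(s) = (-4*s + 5)/(s^3 + 5*s^2 + 2*s - 8)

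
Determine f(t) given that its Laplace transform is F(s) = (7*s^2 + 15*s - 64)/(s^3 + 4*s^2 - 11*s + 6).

f(t) = -6*t*exp(t) + 5*exp(t) + 2*exp(-6*t)

Factor the denominator: s^3 + 4*s^2 - 11*s + 6 = (s - 1)^2*(s + 6).
Partial fraction decomposition gives [5/(s - 1)] + [-6/(s - 1)^2] + [2/(s + 6)].
Invert each term: 5/(s - 1) ↔ 5e^(t); -6/(s - 1)^2 ↔ -6t·e^(t); 2/(s + 6) ↔ 2e^(-6t).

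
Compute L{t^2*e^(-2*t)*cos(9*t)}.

2*(s + 2)*(s^2 + 4*s - 239)/(s^2 + 4*s + 85)^3

L{cos(9t)} = s/(s^2 + 81).
Multiplying by e^(-2t) shifts s → s + 2, so L{e^(-2*t)*cos(9*t)} = (s + 2)/((s + 2)^2 + 81).
Then apply L{t^2·g(t)} = (-1)^2 d^2/ds^2[G(s)] with G(s) = (s + 2)/((s + 2)^2 + 81):
differentiating 2 times and applying the sign gives 2*(s + 2)*(s^2 + 4*s - 239)/(s^2 + 4*s + 85)^3.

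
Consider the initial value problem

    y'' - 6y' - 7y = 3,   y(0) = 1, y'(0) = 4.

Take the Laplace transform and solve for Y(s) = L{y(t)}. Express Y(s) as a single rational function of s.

Y(s) = (s^2 - 2*s + 3)/(s^3 - 6*s^2 - 7*s)

Laplace-transform each side.
The derivative rules (L{y''} = s^2 Y - s·y(0) - y'(0) and L{y'} = sY - y(0), with y(0) = 1, y'(0) = 4) turn the left side into (s^2 - 6*s - 7)Y - (s - 2).
The right side is L{3} = 3/s.
So (s^2 - 6*s - 7)Y = 3/s + (s - 2).
Solve for Y(s) and write it as one ratio of polynomials.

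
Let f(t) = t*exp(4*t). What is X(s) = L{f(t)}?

X(s) = (s - 4)^(-2)

L{t} = 1!/s^2 = 1/s^2.
By the first shifting theorem, multiplying by e^(4t) replaces s with s - 4.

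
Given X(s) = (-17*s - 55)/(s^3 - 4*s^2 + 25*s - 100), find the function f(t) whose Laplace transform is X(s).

Factor the denominator: s^3 - 4*s^2 + 25*s - 100 = (s - 4)*(s^2 + 25).
Partial fraction decomposition gives [-3/(s - 4)] + [3*s/(s^2 + 25)] + [-5/(s^2 + 25)].
Invert each term: -3/(s - 4) ↔ -3e^(4t); 3·s/(s^2 + 25) ↔ 3cos(5t); -1·5/(s^2 + 25) ↔ -sin(5t).

f(t) = -3*exp(4*t) - sin(5*t) + 3*cos(5*t)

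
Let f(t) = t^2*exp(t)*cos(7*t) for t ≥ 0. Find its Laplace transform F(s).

L{cos(7t)} = s/(s^2 + 49).
Multiplying by e^(t) shifts s → s - 1, so L{exp(t)*cos(7*t)} = (s - 1)/((s - 1)^2 + 49).
Then apply L{t^2·g(t)} = (-1)^2 d^2/ds^2[G(s)] with G(s) = (s - 1)/((s - 1)^2 + 49):
differentiating 2 times and applying the sign gives 2*(s - 1)*(s^2 - 2*s - 146)/(s^2 - 2*s + 50)^3.

F(s) = 2*(s - 1)*(s^2 - 2*s - 146)/(s^2 - 2*s + 50)^3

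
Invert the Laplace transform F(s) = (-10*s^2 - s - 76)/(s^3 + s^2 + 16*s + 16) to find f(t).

Factor the denominator: s^3 + s^2 + 16*s + 16 = (s + 1)*(s^2 + 16).
Partial fraction decomposition gives [-5/(s + 1)] + [-5*s/(s^2 + 16)] + [4/(s^2 + 16)].
Invert each term: -5/(s + 1) ↔ -5e^(-t); -5·s/(s^2 + 16) ↔ -5cos(4t); 1·4/(s^2 + 16) ↔ sin(4t).

f(t) = sin(4*t) - 5*cos(4*t) - 5*exp(-t)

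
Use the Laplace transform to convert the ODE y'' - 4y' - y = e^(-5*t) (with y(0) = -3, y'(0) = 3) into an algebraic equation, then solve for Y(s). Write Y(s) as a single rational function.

Apply the Laplace transform to the equation.
With L{y''} = s^2 Y - s·y(0) - y'(0) and L{y'} = sY - y(0), with y(0) = -3, y'(0) = 3: the LHS transforms to (s^2 - 4*s - 1)Y - (-3*s + 15).
The right side is L{e^(-5*t)} = 1/(s + 5).
So (s^2 - 4*s - 1)Y = 1/(s + 5) + (-3*s + 15).
Solve for Y(s) and write it as one ratio of polynomials.

Y(s) = (-3*s^2 + 76)/(s^3 + s^2 - 21*s - 5)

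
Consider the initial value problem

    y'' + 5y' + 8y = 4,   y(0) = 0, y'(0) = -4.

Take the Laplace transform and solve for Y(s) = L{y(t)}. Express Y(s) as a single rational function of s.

Take the Laplace transform of both sides.
With L{y''} = s^2 Y - s·y(0) - y'(0) and L{y'} = sY - y(0), with y(0) = 0, y'(0) = -4: the LHS transforms to (s^2 + 5*s + 8)Y - (-4).
The right side is L{4} = 4/s.
So (s^2 + 5*s + 8)Y = 4/s + (-4).
Solve for Y(s) and write it as one ratio of polynomials.

Y(s) = (-4*s + 4)/(s^3 + 5*s^2 + 8*s)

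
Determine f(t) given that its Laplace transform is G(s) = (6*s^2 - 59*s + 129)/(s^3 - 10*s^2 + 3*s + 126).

f(t) = exp(7*t) + exp(6*t) + 4*exp(-3*t)

Factor the denominator: s^3 - 10*s^2 + 3*s + 126 = (s - 7)*(s - 6)*(s + 3).
Partial fraction decomposition gives [1/(s - 7)] + [1/(s - 6)] + [4/(s + 3)].
Invert each term: 1/(s - 7) ↔ e^(7t); 1/(s - 6) ↔ e^(6t); 4/(s + 3) ↔ 4e^(-3t).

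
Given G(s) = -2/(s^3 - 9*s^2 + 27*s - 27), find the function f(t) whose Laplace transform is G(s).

Rewrite the denominator: s^3 - 9*s^2 + 27*s - 27 = (s - 3)^3.
The form in (s - 3) signals a first-shifting-theorem factor e^(3t).
Since L{t^2} = 2!/s^3 = 2/s^3, the inverse is t^2*e^(3*t), scaled by -1.

f(t) = -t^2*exp(3*t)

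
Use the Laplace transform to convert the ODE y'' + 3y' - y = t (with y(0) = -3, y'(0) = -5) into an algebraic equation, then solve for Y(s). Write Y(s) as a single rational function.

Y(s) = (-3*s^3 - 14*s^2 + 1)/(s^4 + 3*s^3 - s^2)

Take the Laplace transform of both sides.
Using L{y''} = s^2 Y - s·y(0) - y'(0) and L{y'} = sY - y(0), with y(0) = -3, y'(0) = -5, the left side becomes (s^2 + 3*s - 1)Y - (-3*s - 14).
The right side is L{t} = s^(-2).
So (s^2 + 3*s - 1)Y = s^(-2) + (-3*s - 14).
Divide through and combine into a single rational function.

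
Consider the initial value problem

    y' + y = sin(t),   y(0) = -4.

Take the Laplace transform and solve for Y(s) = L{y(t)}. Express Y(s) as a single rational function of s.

Transform both sides with L{·}.
With L{y'} = sY - y(0) = sY - (-4): the LHS transforms to (s + 1)Y - (-4).
The right side is L{sin(t)} = 1/(s^2 + 1).
So (s + 1)Y = 1/(s^2 + 1) + (-4).
Solve for Y(s) and write it as one ratio of polynomials.

Y(s) = (-4*s^2 - 3)/(s^3 + s^2 + s + 1)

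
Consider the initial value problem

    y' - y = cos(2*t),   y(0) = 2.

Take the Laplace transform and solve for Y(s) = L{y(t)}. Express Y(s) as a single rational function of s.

Y(s) = (2*s^2 + s + 8)/(s^3 - s^2 + 4*s - 4)

Apply the Laplace transform to the equation.
The derivative rules (L{y'} = sY - y(0) = sY - 2) turn the left side into (s - 1)Y - (2).
The right side is L{cos(2*t)} = s/(s^2 + 4).
So (s - 1)Y = s/(s^2 + 4) + (2).
Isolate Y and clear denominators.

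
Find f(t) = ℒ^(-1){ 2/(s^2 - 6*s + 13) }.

f(t) = exp(3*t)*sin(2*t)

Rewrite the denominator: s^2 - 6*s + 13 = (s - 3)^2 + 4.
The form in (s - 3) signals a first-shifting-theorem factor e^(3t).
Since L{sin(2t)} = 2/(s^2 + 4), the inverse is e^(3*t)*sin(2*t).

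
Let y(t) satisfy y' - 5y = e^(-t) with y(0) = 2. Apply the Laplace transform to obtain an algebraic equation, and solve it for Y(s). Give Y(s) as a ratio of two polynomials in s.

Y(s) = (2*s + 3)/(s^2 - 4*s - 5)

Apply the Laplace transform to the equation.
Using L{y'} = sY - y(0) = sY - 2, the left side becomes (s - 5)Y - (2).
The right side is L{e^(-t)} = 1/(s + 1).
So (s - 5)Y = 1/(s + 1) + (2).
Solve for Y(s) and write it as one ratio of polynomials.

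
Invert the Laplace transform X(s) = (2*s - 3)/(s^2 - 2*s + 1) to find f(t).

f(t) = -t*exp(t) + 2*exp(t)

Factor the denominator: s^2 - 2*s + 1 = (s - 1)^2.
Partial fraction decomposition gives [2/(s - 1)] + [-1/(s - 1)^2].
Invert each term: 2/(s - 1) ↔ 2e^(t); -1/(s - 1)^2 ↔ -t·e^(t).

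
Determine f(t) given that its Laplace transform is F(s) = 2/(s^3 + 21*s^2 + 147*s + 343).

f(t) = t^2*exp(-7*t)

Rewrite the denominator: s^3 + 21*s^2 + 147*s + 343 = (s + 7)^3.
The form in (s + 7) signals a first-shifting-theorem factor e^(-7t).
Since L{t^2} = 2!/s^3 = 2/s^3, the inverse is t^2*e^(-7*t).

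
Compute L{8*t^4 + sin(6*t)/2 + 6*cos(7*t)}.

The transform is linear, so treat each term independently.
(6)·[L{cos(7t)} = s/(s^2 + 49)]; (8)·[L{t^4} = 4!/s^5 = 24/s^5]; (1/2)·[L{sin(6t)} = 6/(s^2 + 36)].

6*s/(s^2 + 49) + 3/(s^2 + 36) + 192/s^5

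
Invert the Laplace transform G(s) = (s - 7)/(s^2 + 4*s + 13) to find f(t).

f(t) = -3*exp(-2*t)*sin(3*t) + exp(-2*t)*cos(3*t)

Complete the square in the denominator: s^2 + 4*s + 13 = (s + 2)^2 + 3^2.
Split the numerator to match: s - 7 = 1·(s + 2) - 3·3.
Invert each term: 1·(s + 2)/((s + 2)^2 + 9) ↔ e^(-2t)cos(3t); -3·3/((s + 2)^2 + 9) ↔ -3e^(-2t)sin(3t).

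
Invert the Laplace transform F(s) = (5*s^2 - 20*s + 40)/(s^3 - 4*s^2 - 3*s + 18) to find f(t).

f(t) = 5*t*exp(3*t) + exp(3*t) + 4*exp(-2*t)

Factor the denominator: s^3 - 4*s^2 - 3*s + 18 = (s - 3)^2*(s + 2).
Partial fraction decomposition gives [1/(s - 3)] + [5/(s - 3)^2] + [4/(s + 2)].
Invert each term: 1/(s - 3) ↔ e^(3t); 5/(s - 3)^2 ↔ 5t·e^(3t); 4/(s + 2) ↔ 4e^(-2t).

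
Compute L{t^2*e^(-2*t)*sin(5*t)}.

L{sin(5t)} = 5/(s^2 + 25).
Multiplying by e^(-2t) shifts s → s + 2, so L{e^(-2*t)*sin(5*t)} = 5/((s + 2)^2 + 25).
Then apply L{t^2·g(t)} = (-1)^2 d^2/ds^2[H(s)] with H(s) = 5/((s + 2)^2 + 25):
differentiating 2 times and applying the sign gives 10*(3*s^2 + 12*s - 13)/(s^2 + 4*s + 29)^3.

10*(3*s^2 + 12*s - 13)/(s^2 + 4*s + 29)^3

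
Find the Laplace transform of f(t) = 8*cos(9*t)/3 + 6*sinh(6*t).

The transform is linear, so treat each term independently.
(8/3)·[L{cos(9t)} = s/(s^2 + 81)]; (6)·[L{sinh(6t)} = 6/(s^2 - 36)].

8*s/(3*(s^2 + 81)) + 36/(s^2 - 36)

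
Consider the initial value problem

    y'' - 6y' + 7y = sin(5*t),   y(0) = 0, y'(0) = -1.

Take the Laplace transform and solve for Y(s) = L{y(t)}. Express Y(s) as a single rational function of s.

Transform both sides with L{·}.
With L{y''} = s^2 Y - s·y(0) - y'(0) and L{y'} = sY - y(0), with y(0) = 0, y'(0) = -1: the LHS transforms to (s^2 - 6*s + 7)Y - (-1).
The right side is L{sin(5*t)} = 5/(s^2 + 25).
So (s^2 - 6*s + 7)Y = 5/(s^2 + 25) + (-1).
Isolate Y and clear denominators.

Y(s) = (-s^2 - 20)/(s^4 - 6*s^3 + 32*s^2 - 150*s + 175)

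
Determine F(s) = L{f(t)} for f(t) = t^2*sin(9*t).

F(s) = 54*(s^2 - 27)/(s^2 + 81)^3

L{sin(9t)} = 9/(s^2 + 81).
Then apply L{t^2·g(t)} = (-1)^2 d^2/ds^2[G(s)] with G(s) = 9/(s^2 + 81):
differentiating 2 times and applying the sign gives 54*(s^2 - 27)/(s^2 + 81)^3.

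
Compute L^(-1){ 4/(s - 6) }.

Since L{e^(6t)} = 1/(s - 6), the inverse is e^(6*t), scaled by 4.

4*exp(6*t)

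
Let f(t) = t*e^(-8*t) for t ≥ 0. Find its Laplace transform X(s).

X(s) = (s + 8)^(-2)

L{e^(-8t)} = 1/(s + 8).
Then apply L{t·g(t)} = -d/ds[G(s)] with G(s) = 1/(s + 8):
differentiating 1 time and applying the sign gives (s + 8)^(-2).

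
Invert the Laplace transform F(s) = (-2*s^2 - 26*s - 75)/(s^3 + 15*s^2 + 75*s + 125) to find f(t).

f(t) = 5*t^2*exp(-5*t)/2 - 6*t*exp(-5*t) - 2*exp(-5*t)

Factor the denominator: s^3 + 15*s^2 + 75*s + 125 = (s + 5)^3.
Partial fraction decomposition gives [-2/(s + 5)] + [-6/(s + 5)^2] + [5/(s + 5)^3].
Invert each term: -2/(s + 5) ↔ -2e^(-5t); -6/(s + 5)^2 ↔ -6t·e^(-5t); 5/(s + 5)^3 ↔ (5/2)t^2·e^(-5t).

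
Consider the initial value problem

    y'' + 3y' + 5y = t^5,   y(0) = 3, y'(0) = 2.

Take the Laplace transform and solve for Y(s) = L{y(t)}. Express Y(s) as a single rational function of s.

Y(s) = (3*s^7 + 11*s^6 + 120)/(s^8 + 3*s^7 + 5*s^6)

Take the Laplace transform of both sides.
With L{y''} = s^2 Y - s·y(0) - y'(0) and L{y'} = sY - y(0), with y(0) = 3, y'(0) = 2: the LHS transforms to (s^2 + 3*s + 5)Y - (3*s + 11).
The right side is L{t^5} = 120/s^6.
So (s^2 + 3*s + 5)Y = 120/s^6 + (3*s + 11).
Divide through and combine into a single rational function.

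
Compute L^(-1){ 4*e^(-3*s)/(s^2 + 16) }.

Heaviside(t - 3)*(sin(4*t - 12))

The factor e^(-3s) signals a time shift by c = 3 (second shifting theorem).
L{sin(4t)} = 4/(s^2 + 16), so L^-1{4/(s^2 + 16)} = sin(4*t).
Hence the inverse is u(t - 3) times that function evaluated at t - 3.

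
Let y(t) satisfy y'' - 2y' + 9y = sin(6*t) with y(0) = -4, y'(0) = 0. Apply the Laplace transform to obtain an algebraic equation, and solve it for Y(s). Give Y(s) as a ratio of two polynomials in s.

Y(s) = (-4*s^3 + 8*s^2 - 144*s + 294)/(s^4 - 2*s^3 + 45*s^2 - 72*s + 324)

Laplace-transform each side.
Using L{y''} = s^2 Y - s·y(0) - y'(0) and L{y'} = sY - y(0), with y(0) = -4, y'(0) = 0, the left side becomes (s^2 - 2*s + 9)Y - (-4*s + 8).
The right side is L{sin(6*t)} = 6/(s^2 + 36).
So (s^2 - 2*s + 9)Y = 6/(s^2 + 36) + (-4*s + 8).
Solve for Y(s) and write it as one ratio of polynomials.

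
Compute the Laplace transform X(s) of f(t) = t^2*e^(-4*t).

L{e^(-4t)} = 1/(s + 4).
Then apply L{t^2·g(t)} = (-1)^2 d^2/ds^2[G(s)] with G(s) = 1/(s + 4):
differentiating 2 times and applying the sign gives 2/(s + 4)^3.

X(s) = 2/(s + 4)^3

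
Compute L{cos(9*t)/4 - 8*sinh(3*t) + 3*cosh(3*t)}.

s/(4*(s^2 + 81)) + 3*s/(s^2 - 9) - 24/(s^2 - 9)

Apply the Laplace transform termwise.
(-8)·[L{sinh(3t)} = 3/(s^2 - 9)]; (3)·[L{cosh(3t)} = s/(s^2 - 9)]; (1/4)·[L{cos(9t)} = s/(s^2 + 81)].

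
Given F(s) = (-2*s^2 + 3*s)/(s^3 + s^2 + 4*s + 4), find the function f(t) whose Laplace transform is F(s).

f(t) = 2*sin(2*t) - cos(2*t) - exp(-t)

Factor the denominator: s^3 + s^2 + 4*s + 4 = (s + 1)*(s^2 + 4).
Partial fraction decomposition gives [-1/(s + 1)] + [-s/(s^2 + 4)] + [4/(s^2 + 4)].
Invert each term: -1/(s + 1) ↔ -e^(-t); -1·s/(s^2 + 4) ↔ -cos(2t); 2·2/(s^2 + 4) ↔ 2sin(2t).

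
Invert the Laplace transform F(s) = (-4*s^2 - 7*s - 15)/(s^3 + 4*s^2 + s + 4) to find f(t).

f(t) = -3*sin(t) - cos(t) - 3*exp(-4*t)

Factor the denominator: s^3 + 4*s^2 + s + 4 = (s + 4)*(s^2 + 1).
Partial fraction decomposition gives [-3/(s + 4)] + [-s/(s^2 + 1)] + [-3/(s^2 + 1)].
Invert each term: -3/(s + 4) ↔ -3e^(-4t); -1·s/(s^2 + 1) ↔ -cos(t); -3·1/(s^2 + 1) ↔ -3sin(t).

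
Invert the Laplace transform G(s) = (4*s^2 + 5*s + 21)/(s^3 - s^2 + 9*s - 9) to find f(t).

f(t) = 3*exp(t) + 2*sin(3*t) + cos(3*t)

Factor the denominator: s^3 - s^2 + 9*s - 9 = (s - 1)*(s^2 + 9).
Partial fraction decomposition gives [3/(s - 1)] + [s/(s^2 + 9)] + [6/(s^2 + 9)].
Invert each term: 3/(s - 1) ↔ 3e^(t); 1·s/(s^2 + 9) ↔ cos(3t); 2·3/(s^2 + 9) ↔ 2sin(3t).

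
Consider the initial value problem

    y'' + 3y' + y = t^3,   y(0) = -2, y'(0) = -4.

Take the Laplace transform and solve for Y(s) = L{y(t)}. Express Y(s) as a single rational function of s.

Y(s) = (-2*s^5 - 10*s^4 + 6)/(s^6 + 3*s^5 + s^4)

Apply the Laplace transform to the equation.
The derivative rules (L{y''} = s^2 Y - s·y(0) - y'(0) and L{y'} = sY - y(0), with y(0) = -2, y'(0) = -4) turn the left side into (s^2 + 3*s + 1)Y - (-2*s - 10).
The right side is L{t^3} = 6/s^4.
So (s^2 + 3*s + 1)Y = 6/s^4 + (-2*s - 10).
Solve for Y(s) and write it as one ratio of polynomials.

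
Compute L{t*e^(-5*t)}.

(s + 5)^(-2)

L{t} = 1!/s^2 = 1/s^2.
By the first shifting theorem, multiplying by e^(-5t) replaces s with s + 5.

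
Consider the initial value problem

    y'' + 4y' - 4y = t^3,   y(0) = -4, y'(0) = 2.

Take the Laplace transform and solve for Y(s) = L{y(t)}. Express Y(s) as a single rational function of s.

Apply the Laplace transform to the equation.
Using L{y''} = s^2 Y - s·y(0) - y'(0) and L{y'} = sY - y(0), with y(0) = -4, y'(0) = 2, the left side becomes (s^2 + 4*s - 4)Y - (-4*s - 14).
The right side is L{t^3} = 6/s^4.
So (s^2 + 4*s - 4)Y = 6/s^4 + (-4*s - 14).
Divide through and combine into a single rational function.

Y(s) = (-4*s^5 - 14*s^4 + 6)/(s^6 + 4*s^5 - 4*s^4)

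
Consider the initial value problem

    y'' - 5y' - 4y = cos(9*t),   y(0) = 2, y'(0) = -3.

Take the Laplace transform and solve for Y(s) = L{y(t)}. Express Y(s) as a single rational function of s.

Take the Laplace transform of both sides.
With L{y''} = s^2 Y - s·y(0) - y'(0) and L{y'} = sY - y(0), with y(0) = 2, y'(0) = -3: the LHS transforms to (s^2 - 5*s - 4)Y - (2*s - 13).
The right side is L{cos(9*t)} = s/(s^2 + 81).
So (s^2 - 5*s - 4)Y = s/(s^2 + 81) + (2*s - 13).
Solve for Y(s) and write it as one ratio of polynomials.

Y(s) = (2*s^3 - 13*s^2 + 163*s - 1053)/(s^4 - 5*s^3 + 77*s^2 - 405*s - 324)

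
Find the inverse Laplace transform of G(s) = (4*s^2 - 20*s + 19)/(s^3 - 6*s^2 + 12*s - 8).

Factor the denominator: s^3 - 6*s^2 + 12*s - 8 = (s - 2)^3.
Partial fraction decomposition gives [4/(s - 2)] + [-4/(s - 2)^2] + [-5/(s - 2)^3].
Invert each term: 4/(s - 2) ↔ 4e^(2t); -4/(s - 2)^2 ↔ -4t·e^(2t); -5/(s - 2)^3 ↔ (-5/2)t^2·e^(2t).

-5*t^2*exp(2*t)/2 - 4*t*exp(2*t) + 4*exp(2*t)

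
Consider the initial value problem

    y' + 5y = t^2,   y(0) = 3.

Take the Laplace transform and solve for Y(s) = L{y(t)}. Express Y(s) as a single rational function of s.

Laplace-transform each side.
The derivative rules (L{y'} = sY - y(0) = sY - 3) turn the left side into (s + 5)Y - (3).
The right side is L{t^2} = 2/s^3.
So (s + 5)Y = 2/s^3 + (3).
Solve for Y(s) and write it as one ratio of polynomials.

Y(s) = (3*s^3 + 2)/(s^4 + 5*s^3)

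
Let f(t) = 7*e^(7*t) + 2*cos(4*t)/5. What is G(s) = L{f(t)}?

By linearity of the Laplace transform, transform each term separately.
(2/5)·[L{cos(4t)} = s/(s^2 + 16)]; (7)·[L{e^(7t)} = 1/(s - 7)].

G(s) = 2*s/(5*(s^2 + 16)) + 7/(s - 7)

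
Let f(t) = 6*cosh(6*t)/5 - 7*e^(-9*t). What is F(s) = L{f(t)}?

Apply the Laplace transform termwise.
(6/5)·[L{cosh(6t)} = s/(s^2 - 36)]; (-7)·[L{e^(-9t)} = 1/(s + 9)].

F(s) = 6*s/(5*(s^2 - 36)) - 7/(s + 9)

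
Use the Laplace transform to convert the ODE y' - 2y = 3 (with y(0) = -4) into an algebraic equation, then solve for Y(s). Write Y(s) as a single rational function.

Laplace-transform each side.
Using L{y'} = sY - y(0) = sY - (-4), the left side becomes (s - 2)Y - (-4).
The right side is L{3} = 3/s.
So (s - 2)Y = 3/s + (-4).
Solve for Y(s) and write it as one ratio of polynomials.

Y(s) = (-4*s + 3)/(s^2 - 2*s)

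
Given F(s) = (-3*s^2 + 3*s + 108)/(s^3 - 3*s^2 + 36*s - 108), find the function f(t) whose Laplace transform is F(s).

f(t) = 2*exp(3*t) - 2*sin(6*t) - 5*cos(6*t)

Factor the denominator: s^3 - 3*s^2 + 36*s - 108 = (s - 3)*(s^2 + 36).
Partial fraction decomposition gives [2/(s - 3)] + [-5*s/(s^2 + 36)] + [-12/(s^2 + 36)].
Invert each term: 2/(s - 3) ↔ 2e^(3t); -5·s/(s^2 + 36) ↔ -5cos(6t); -2·6/(s^2 + 36) ↔ -2sin(6t).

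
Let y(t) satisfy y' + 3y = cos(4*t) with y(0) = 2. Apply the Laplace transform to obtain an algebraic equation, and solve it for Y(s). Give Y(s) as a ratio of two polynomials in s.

Transform both sides with L{·}.
The derivative rules (L{y'} = sY - y(0) = sY - 2) turn the left side into (s + 3)Y - (2).
The right side is L{cos(4*t)} = s/(s^2 + 16).
So (s + 3)Y = s/(s^2 + 16) + (2).
Solve for Y(s) and write it as one ratio of polynomials.

Y(s) = (2*s^2 + s + 32)/(s^3 + 3*s^2 + 16*s + 48)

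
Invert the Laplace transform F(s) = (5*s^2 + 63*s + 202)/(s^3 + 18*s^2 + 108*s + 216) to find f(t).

Factor the denominator: s^3 + 18*s^2 + 108*s + 216 = (s + 6)^3.
Partial fraction decomposition gives [5/(s + 6)] + [3/(s + 6)^2] + [4/(s + 6)^3].
Invert each term: 5/(s + 6) ↔ 5e^(-6t); 3/(s + 6)^2 ↔ 3t·e^(-6t); 4/(s + 6)^3 ↔ (2)t^2·e^(-6t).

f(t) = 2*t^2*exp(-6*t) + 3*t*exp(-6*t) + 5*exp(-6*t)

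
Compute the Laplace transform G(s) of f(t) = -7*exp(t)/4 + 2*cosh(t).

By linearity of the Laplace transform, transform each term separately.
(-7/4)·[L{e^(t)} = 1/(s - 1)]; (2)·[L{cosh(t)} = s/(s^2 - 1)].

G(s) = 2*s/(s^2 - 1) - 7/(4*(s - 1))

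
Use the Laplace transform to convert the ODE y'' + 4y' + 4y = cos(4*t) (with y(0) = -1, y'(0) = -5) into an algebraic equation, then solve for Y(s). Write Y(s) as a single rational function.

Y(s) = (-s^3 - 9*s^2 - 15*s - 144)/(s^4 + 4*s^3 + 20*s^2 + 64*s + 64)

Transform both sides with L{·}.
The derivative rules (L{y''} = s^2 Y - s·y(0) - y'(0) and L{y'} = sY - y(0), with y(0) = -1, y'(0) = -5) turn the left side into (s^2 + 4*s + 4)Y - (-s - 9).
The right side is L{cos(4*t)} = s/(s^2 + 16).
So (s^2 + 4*s + 4)Y = s/(s^2 + 16) + (-s - 9).
Isolate Y and clear denominators.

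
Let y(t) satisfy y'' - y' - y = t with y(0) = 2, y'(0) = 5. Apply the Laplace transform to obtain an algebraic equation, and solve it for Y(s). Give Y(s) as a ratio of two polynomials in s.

Y(s) = (2*s^3 + 3*s^2 + 1)/(s^4 - s^3 - s^2)

Apply the Laplace transform to the equation.
With L{y''} = s^2 Y - s·y(0) - y'(0) and L{y'} = sY - y(0), with y(0) = 2, y'(0) = 5: the LHS transforms to (s^2 - s - 1)Y - (2*s + 3).
The right side is L{t} = s^(-2).
So (s^2 - s - 1)Y = s^(-2) + (2*s + 3).
Isolate Y and clear denominators.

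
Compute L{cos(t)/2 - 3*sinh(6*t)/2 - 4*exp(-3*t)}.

s/(2*(s^2 + 1)) - 9/(s^2 - 36) - 4/(s + 3)

By linearity of the Laplace transform, transform each term separately.
(-3/2)·[L{sinh(6t)} = 6/(s^2 - 36)]; (-4)·[L{e^(-3t)} = 1/(s + 3)]; (1/2)·[L{cos(t)} = s/(s^2 + 1)].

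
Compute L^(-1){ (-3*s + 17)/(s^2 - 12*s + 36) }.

-t*exp(6*t) - 3*exp(6*t)

Factor the denominator: s^2 - 12*s + 36 = (s - 6)^2.
Partial fraction decomposition gives [-3/(s - 6)] + [-1/(s - 6)^2].
Invert each term: -3/(s - 6) ↔ -3e^(6t); -1/(s - 6)^2 ↔ -t·e^(6t).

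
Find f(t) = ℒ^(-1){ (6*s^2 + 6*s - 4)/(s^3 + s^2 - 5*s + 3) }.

Factor the denominator: s^3 + s^2 - 5*s + 3 = (s - 1)^2*(s + 3).
Partial fraction decomposition gives [4/(s - 1)] + [2/(s - 1)^2] + [2/(s + 3)].
Invert each term: 4/(s - 1) ↔ 4e^(t); 2/(s - 1)^2 ↔ 2t·e^(t); 2/(s + 3) ↔ 2e^(-3t).

f(t) = 2*t*exp(t) + 4*exp(t) + 2*exp(-3*t)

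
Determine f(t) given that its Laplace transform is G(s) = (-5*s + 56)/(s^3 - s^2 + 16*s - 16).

f(t) = 3*exp(t) - 2*sin(4*t) - 3*cos(4*t)

Factor the denominator: s^3 - s^2 + 16*s - 16 = (s - 1)*(s^2 + 16).
Partial fraction decomposition gives [3/(s - 1)] + [-3*s/(s^2 + 16)] + [-8/(s^2 + 16)].
Invert each term: 3/(s - 1) ↔ 3e^(t); -3·s/(s^2 + 16) ↔ -3cos(4t); -2·4/(s^2 + 16) ↔ -2sin(4t).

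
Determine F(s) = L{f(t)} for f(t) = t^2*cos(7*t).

F(s) = 2*s*(s^2 - 147)/(s^2 + 49)^3

L{cos(7t)} = s/(s^2 + 49).
Then apply L{t^2·g(t)} = (-1)^2 d^2/ds^2[G(s)] with G(s) = s/(s^2 + 49):
differentiating 2 times and applying the sign gives 2*s*(s^2 - 147)/(s^2 + 49)^3.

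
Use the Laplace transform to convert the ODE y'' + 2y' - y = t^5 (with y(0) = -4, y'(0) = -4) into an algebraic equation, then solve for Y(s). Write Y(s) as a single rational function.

Y(s) = (-4*s^7 - 12*s^6 + 120)/(s^8 + 2*s^7 - s^6)

Apply the Laplace transform to the equation.
With L{y''} = s^2 Y - s·y(0) - y'(0) and L{y'} = sY - y(0), with y(0) = -4, y'(0) = -4: the LHS transforms to (s^2 + 2*s - 1)Y - (-4*s - 12).
The right side is L{t^5} = 120/s^6.
So (s^2 + 2*s - 1)Y = 120/s^6 + (-4*s - 12).
Isolate Y and clear denominators.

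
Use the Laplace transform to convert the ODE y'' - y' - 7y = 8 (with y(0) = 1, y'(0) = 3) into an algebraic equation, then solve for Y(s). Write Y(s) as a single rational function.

Y(s) = (s^2 + 2*s + 8)/(s^3 - s^2 - 7*s)

Apply the Laplace transform to the equation.
The derivative rules (L{y''} = s^2 Y - s·y(0) - y'(0) and L{y'} = sY - y(0), with y(0) = 1, y'(0) = 3) turn the left side into (s^2 - s - 7)Y - (s + 2).
The right side is L{8} = 8/s.
So (s^2 - s - 7)Y = 8/s + (s + 2).
Divide through and combine into a single rational function.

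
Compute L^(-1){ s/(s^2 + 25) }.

Since L{cos(5t)} = s/(s^2 + 25), the inverse is cos(5*t).

cos(5*t)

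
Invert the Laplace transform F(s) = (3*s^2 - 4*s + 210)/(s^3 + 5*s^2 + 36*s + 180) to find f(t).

f(t) = sin(6*t) - 2*cos(6*t) + 5*exp(-5*t)

Factor the denominator: s^3 + 5*s^2 + 36*s + 180 = (s + 5)*(s^2 + 36).
Partial fraction decomposition gives [5/(s + 5)] + [-2*s/(s^2 + 36)] + [6/(s^2 + 36)].
Invert each term: 5/(s + 5) ↔ 5e^(-5t); -2·s/(s^2 + 36) ↔ -2cos(6t); 1·6/(s^2 + 36) ↔ sin(6t).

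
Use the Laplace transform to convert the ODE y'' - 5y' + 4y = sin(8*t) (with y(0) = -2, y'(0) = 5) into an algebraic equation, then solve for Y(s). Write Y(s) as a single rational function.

Laplace-transform each side.
The derivative rules (L{y''} = s^2 Y - s·y(0) - y'(0) and L{y'} = sY - y(0), with y(0) = -2, y'(0) = 5) turn the left side into (s^2 - 5*s + 4)Y - (-2*s + 15).
The right side is L{sin(8*t)} = 8/(s^2 + 64).
So (s^2 - 5*s + 4)Y = 8/(s^2 + 64) + (-2*s + 15).
Solve for Y(s) and write it as one ratio of polynomials.

Y(s) = (-2*s^3 + 15*s^2 - 128*s + 968)/(s^4 - 5*s^3 + 68*s^2 - 320*s + 256)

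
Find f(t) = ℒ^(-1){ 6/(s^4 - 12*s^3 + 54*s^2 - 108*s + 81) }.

f(t) = t^3*exp(3*t)

Rewrite the denominator: s^4 - 12*s^3 + 54*s^2 - 108*s + 81 = (s - 3)^4.
The form in (s - 3) signals a first-shifting-theorem factor e^(3t).
Since L{t^3} = 3!/s^4 = 6/s^4, the inverse is t^3*e^(3*t).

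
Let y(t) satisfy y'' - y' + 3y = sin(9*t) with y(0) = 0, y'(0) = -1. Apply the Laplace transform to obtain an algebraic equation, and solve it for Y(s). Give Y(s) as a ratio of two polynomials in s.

Y(s) = (-s^2 - 72)/(s^4 - s^3 + 84*s^2 - 81*s + 243)

Laplace-transform each side.
The derivative rules (L{y''} = s^2 Y - s·y(0) - y'(0) and L{y'} = sY - y(0), with y(0) = 0, y'(0) = -1) turn the left side into (s^2 - s + 3)Y - (-1).
The right side is L{sin(9*t)} = 9/(s^2 + 81).
So (s^2 - s + 3)Y = 9/(s^2 + 81) + (-1).
Divide through and combine into a single rational function.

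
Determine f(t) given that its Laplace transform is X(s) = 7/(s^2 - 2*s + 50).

Rewrite the denominator: s^2 - 2*s + 50 = (s - 1)^2 + 49.
The form in (s - 1) signals a first-shifting-theorem factor e^(t).
Since L{sin(7t)} = 7/(s^2 + 49), the inverse is e^(t)*sin(7*t).

f(t) = exp(t)*sin(7*t)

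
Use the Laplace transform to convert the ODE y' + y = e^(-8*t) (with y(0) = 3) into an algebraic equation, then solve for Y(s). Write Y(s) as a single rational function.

Y(s) = (3*s + 25)/(s^2 + 9*s + 8)

Apply the Laplace transform to the equation.
The derivative rules (L{y'} = sY - y(0) = sY - 3) turn the left side into (s + 1)Y - (3).
The right side is L{e^(-8*t)} = 1/(s + 8).
So (s + 1)Y = 1/(s + 8) + (3).
Isolate Y and clear denominators.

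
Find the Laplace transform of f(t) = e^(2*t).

L{e^(2t)} = 1/(s - 2).

1/(s - 2)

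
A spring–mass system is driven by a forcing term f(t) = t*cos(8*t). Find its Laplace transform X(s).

L{cos(8t)} = s/(s^2 + 64).
Then apply L{t·g(t)} = -d/ds[G(s)] with G(s) = s/(s^2 + 64):
differentiating 1 time and applying the sign gives (s - 8)*(s + 8)/(s^2 + 64)^2.

X(s) = (s - 8)*(s + 8)/(s^2 + 64)^2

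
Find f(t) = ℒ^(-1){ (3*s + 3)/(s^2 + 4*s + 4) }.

Factor the denominator: s^2 + 4*s + 4 = (s + 2)^2.
Partial fraction decomposition gives [3/(s + 2)] + [-3/(s + 2)^2].
Invert each term: 3/(s + 2) ↔ 3e^(-2t); -3/(s + 2)^2 ↔ -3t·e^(-2t).

f(t) = -3*t*exp(-2*t) + 3*exp(-2*t)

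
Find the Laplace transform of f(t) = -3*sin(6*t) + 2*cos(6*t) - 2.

2*s/(s^2 + 36) - 18/(s^2 + 36) - 2/s

The transform is linear, so treat each term independently.
(2)·[L{cos(6t)} = s/(s^2 + 36)]; (-3)·[L{sin(6t)} = 6/(s^2 + 36)]; L{-2} = -2/s.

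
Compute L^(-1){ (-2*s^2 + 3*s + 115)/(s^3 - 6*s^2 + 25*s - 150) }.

exp(6*t) - 3*sin(5*t) - 3*cos(5*t)

Factor the denominator: s^3 - 6*s^2 + 25*s - 150 = (s - 6)*(s^2 + 25).
Partial fraction decomposition gives [1/(s - 6)] + [-3*s/(s^2 + 25)] + [-15/(s^2 + 25)].
Invert each term: 1/(s - 6) ↔ e^(6t); -3·s/(s^2 + 25) ↔ -3cos(5t); -3·5/(s^2 + 25) ↔ -3sin(5t).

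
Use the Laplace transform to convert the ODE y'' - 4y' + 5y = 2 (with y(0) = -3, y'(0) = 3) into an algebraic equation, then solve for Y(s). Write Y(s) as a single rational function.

Y(s) = (-3*s^2 + 15*s + 2)/(s^3 - 4*s^2 + 5*s)

Laplace-transform each side.
Using L{y''} = s^2 Y - s·y(0) - y'(0) and L{y'} = sY - y(0), with y(0) = -3, y'(0) = 3, the left side becomes (s^2 - 4*s + 5)Y - (-3*s + 15).
The right side is L{2} = 2/s.
So (s^2 - 4*s + 5)Y = 2/s + (-3*s + 15).
Isolate Y and clear denominators.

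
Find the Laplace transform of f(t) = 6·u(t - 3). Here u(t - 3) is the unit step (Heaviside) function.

By the second shifting theorem, L{u(t - c)·g(t - c)} = e^(-cs)·G(s) with c = 3 and G(s) = L{g(t)}.
L{6} = 6/s.

6*exp(-3*s)/s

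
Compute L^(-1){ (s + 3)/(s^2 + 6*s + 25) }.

exp(-3*t)*cos(4*t)

Rewrite the denominator: s^2 + 6*s + 25 = (s + 3)^2 + 16.
The form in (s + 3) signals a first-shifting-theorem factor e^(-3t).
Since L{cos(4t)} = s/(s^2 + 16), the inverse is exp(-3*t)*cos(4*t).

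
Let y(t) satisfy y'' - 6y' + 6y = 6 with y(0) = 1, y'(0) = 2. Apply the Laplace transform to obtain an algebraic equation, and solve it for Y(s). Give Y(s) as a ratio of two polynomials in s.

Transform both sides with L{·}.
The derivative rules (L{y''} = s^2 Y - s·y(0) - y'(0) and L{y'} = sY - y(0), with y(0) = 1, y'(0) = 2) turn the left side into (s^2 - 6*s + 6)Y - (s - 4).
The right side is L{6} = 6/s.
So (s^2 - 6*s + 6)Y = 6/s + (s - 4).
Solve for Y(s) and write it as one ratio of polynomials.

Y(s) = (s^2 - 4*s + 6)/(s^3 - 6*s^2 + 6*s)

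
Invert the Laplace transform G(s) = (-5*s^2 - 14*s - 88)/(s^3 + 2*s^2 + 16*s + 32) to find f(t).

Factor the denominator: s^3 + 2*s^2 + 16*s + 32 = (s + 2)*(s^2 + 16).
Partial fraction decomposition gives [-4/(s + 2)] + [-s/(s^2 + 16)] + [-12/(s^2 + 16)].
Invert each term: -4/(s + 2) ↔ -4e^(-2t); -1·s/(s^2 + 16) ↔ -cos(4t); -3·4/(s^2 + 16) ↔ -3sin(4t).

f(t) = -3*sin(4*t) - cos(4*t) - 4*exp(-2*t)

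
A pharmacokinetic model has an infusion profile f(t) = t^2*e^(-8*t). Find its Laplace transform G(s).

G(s) = 2/(s + 8)^3

L{e^(-8t)} = 1/(s + 8).
Then apply L{t^2·g(t)} = (-1)^2 d^2/ds^2[H(s)] with H(s) = 1/(s + 8):
differentiating 2 times and applying the sign gives 2/(s + 8)^3.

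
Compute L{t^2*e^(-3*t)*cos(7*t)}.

2*(s + 3)*(s^2 + 6*s - 138)/(s^2 + 6*s + 58)^3

L{cos(7t)} = s/(s^2 + 49).
Multiplying by e^(-3t) shifts s → s + 3, so L{e^(-3*t)*cos(7*t)} = (s + 3)/((s + 3)^2 + 49).
Then apply L{t^2·g(t)} = (-1)^2 d^2/ds^2[G(s)] with G(s) = (s + 3)/((s + 3)^2 + 49):
differentiating 2 times and applying the sign gives 2*(s + 3)*(s^2 + 6*s - 138)/(s^2 + 6*s + 58)^3.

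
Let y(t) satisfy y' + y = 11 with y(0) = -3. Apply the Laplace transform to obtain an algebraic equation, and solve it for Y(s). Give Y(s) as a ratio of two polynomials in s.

Transform both sides with L{·}.
The derivative rules (L{y'} = sY - y(0) = sY - (-3)) turn the left side into (s + 1)Y - (-3).
The right side is L{11} = 11/s.
So (s + 1)Y = 11/s + (-3).
Isolate Y and clear denominators.

Y(s) = (-3*s + 11)/(s^2 + s)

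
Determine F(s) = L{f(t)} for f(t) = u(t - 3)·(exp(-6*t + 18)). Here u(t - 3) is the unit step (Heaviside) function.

F(s) = exp(-3*s)/(s + 6)

By the second shifting theorem, L{u(t - c)·g(t - c)} = e^(-cs)·G(s) with c = 3 and G(s) = L{g(t)}.
L{e^(-6t)} = 1/(s + 6).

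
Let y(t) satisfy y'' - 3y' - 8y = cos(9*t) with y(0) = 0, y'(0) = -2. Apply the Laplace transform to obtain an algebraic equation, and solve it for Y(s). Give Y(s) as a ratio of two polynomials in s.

Y(s) = (-2*s^2 + s - 162)/(s^4 - 3*s^3 + 73*s^2 - 243*s - 648)

Take the Laplace transform of both sides.
Using L{y''} = s^2 Y - s·y(0) - y'(0) and L{y'} = sY - y(0), with y(0) = 0, y'(0) = -2, the left side becomes (s^2 - 3*s - 8)Y - (-2).
The right side is L{cos(9*t)} = s/(s^2 + 81).
So (s^2 - 3*s - 8)Y = s/(s^2 + 81) + (-2).
Divide through and combine into a single rational function.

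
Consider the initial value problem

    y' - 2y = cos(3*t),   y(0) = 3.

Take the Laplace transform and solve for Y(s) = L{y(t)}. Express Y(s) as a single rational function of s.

Transform both sides with L{·}.
The derivative rules (L{y'} = sY - y(0) = sY - 3) turn the left side into (s - 2)Y - (3).
The right side is L{cos(3*t)} = s/(s^2 + 9).
So (s - 2)Y = s/(s^2 + 9) + (3).
Isolate Y and clear denominators.

Y(s) = (3*s^2 + s + 27)/(s^3 - 2*s^2 + 9*s - 18)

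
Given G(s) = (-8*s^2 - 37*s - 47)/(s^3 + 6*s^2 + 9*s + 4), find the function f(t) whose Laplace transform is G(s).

Factor the denominator: s^3 + 6*s^2 + 9*s + 4 = (s + 1)^2*(s + 4).
Partial fraction decomposition gives [-5/(s + 1)] + [-6/(s + 1)^2] + [-3/(s + 4)].
Invert each term: -5/(s + 1) ↔ -5e^(-t); -6/(s + 1)^2 ↔ -6t·e^(-t); -3/(s + 4) ↔ -3e^(-4t).

f(t) = -6*t*exp(-t) - 5*exp(-t) - 3*exp(-4*t)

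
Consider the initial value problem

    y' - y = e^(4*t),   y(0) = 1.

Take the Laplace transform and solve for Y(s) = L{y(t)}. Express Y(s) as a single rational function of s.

Take the Laplace transform of both sides.
The derivative rules (L{y'} = sY - y(0) = sY - 1) turn the left side into (s - 1)Y - (1).
The right side is L{e^(4*t)} = 1/(s - 4).
So (s - 1)Y = 1/(s - 4) + (1).
Isolate Y and clear denominators.

Y(s) = (s - 3)/(s^2 - 5*s + 4)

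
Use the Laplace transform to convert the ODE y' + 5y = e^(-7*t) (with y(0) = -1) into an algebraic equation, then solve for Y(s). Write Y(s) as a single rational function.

Y(s) = (-s - 6)/(s^2 + 12*s + 35)

Take the Laplace transform of both sides.
With L{y'} = sY - y(0) = sY - (-1): the LHS transforms to (s + 5)Y - (-1).
The right side is L{e^(-7*t)} = 1/(s + 7).
So (s + 5)Y = 1/(s + 7) + (-1).
Divide through and combine into a single rational function.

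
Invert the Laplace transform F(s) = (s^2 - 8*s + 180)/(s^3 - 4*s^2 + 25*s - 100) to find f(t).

Factor the denominator: s^3 - 4*s^2 + 25*s - 100 = (s - 4)*(s^2 + 25).
Partial fraction decomposition gives [4/(s - 4)] + [-3*s/(s^2 + 25)] + [-20/(s^2 + 25)].
Invert each term: 4/(s - 4) ↔ 4e^(4t); -3·s/(s^2 + 25) ↔ -3cos(5t); -4·5/(s^2 + 25) ↔ -4sin(5t).

f(t) = 4*exp(4*t) - 4*sin(5*t) - 3*cos(5*t)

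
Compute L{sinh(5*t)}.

5/(s^2 - 25)

L{sinh(5t)} = 5/(s^2 - 25).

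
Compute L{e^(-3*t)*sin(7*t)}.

L{sin(7t)} = 7/(s^2 + 49).
By the first shifting theorem, multiplying by e^(-3t) replaces s with s + 3.

7/((s + 3)^2 + 49)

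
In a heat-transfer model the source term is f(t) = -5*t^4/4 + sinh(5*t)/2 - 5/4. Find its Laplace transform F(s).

F(s) = 5/(2*(s^2 - 25)) - 5/(4*s) - 30/s^5

The transform is linear, so treat each term independently.
(-5/4)·[L{t^4} = 4!/s^5 = 24/s^5]; (1/2)·[L{sinh(5t)} = 5/(s^2 - 25)]; L{-5/4} = (-5/4)/s.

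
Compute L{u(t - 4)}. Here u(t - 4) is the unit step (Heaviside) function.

By the second shifting theorem, L{u(t - c)·g(t - c)} = e^(-cs)·G(s) with c = 4 and G(s) = L{g(t)}.
L{1} = 1/s.

exp(-4*s)/s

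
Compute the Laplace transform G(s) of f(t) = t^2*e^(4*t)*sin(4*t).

G(s) = 8*(3*s^2 - 24*s + 32)/(s^2 - 8*s + 32)^3

L{sin(4t)} = 4/(s^2 + 16).
Multiplying by e^(4t) shifts s → s - 4, so L{e^(4*t)*sin(4*t)} = 4/((s - 4)^2 + 16).
Then apply L{t^2·g(t)} = (-1)^2 d^2/ds^2[H(s)] with H(s) = 4/((s - 4)^2 + 16):
differentiating 2 times and applying the sign gives 8*(3*s^2 - 24*s + 32)/(s^2 - 8*s + 32)^3.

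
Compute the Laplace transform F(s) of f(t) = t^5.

F(s) = 120/s^6

L{t^5} = 5!/s^6 = 120/s^6.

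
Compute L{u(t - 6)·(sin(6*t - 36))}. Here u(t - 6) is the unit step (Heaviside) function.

6*exp(-6*s)/(s^2 + 36)

By the second shifting theorem, L{u(t - c)·g(t - c)} = e^(-cs)·G(s) with c = 6 and G(s) = L{g(t)}.
L{sin(6t)} = 6/(s^2 + 36).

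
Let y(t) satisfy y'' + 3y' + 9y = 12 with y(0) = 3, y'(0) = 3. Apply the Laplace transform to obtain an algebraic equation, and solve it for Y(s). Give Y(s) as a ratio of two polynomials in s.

Transform both sides with L{·}.
Using L{y''} = s^2 Y - s·y(0) - y'(0) and L{y'} = sY - y(0), with y(0) = 3, y'(0) = 3, the left side becomes (s^2 + 3*s + 9)Y - (3*s + 12).
The right side is L{12} = 12/s.
So (s^2 + 3*s + 9)Y = 12/s + (3*s + 12).
Solve for Y(s) and write it as one ratio of polynomials.

Y(s) = (3*s^2 + 12*s + 12)/(s^3 + 3*s^2 + 9*s)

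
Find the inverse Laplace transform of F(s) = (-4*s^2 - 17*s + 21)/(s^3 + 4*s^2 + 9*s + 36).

sin(3*t) - 5*cos(3*t) + exp(-4*t)

Factor the denominator: s^3 + 4*s^2 + 9*s + 36 = (s + 4)*(s^2 + 9).
Partial fraction decomposition gives [1/(s + 4)] + [-5*s/(s^2 + 9)] + [3/(s^2 + 9)].
Invert each term: 1/(s + 4) ↔ e^(-4t); -5·s/(s^2 + 9) ↔ -5cos(3t); 1·3/(s^2 + 9) ↔ sin(3t).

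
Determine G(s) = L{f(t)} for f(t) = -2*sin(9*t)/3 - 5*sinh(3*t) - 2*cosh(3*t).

G(s) = -2*s/(s^2 - 9) - 6/(s^2 + 81) - 15/(s^2 - 9)

Apply the Laplace transform termwise.
(-2/3)·[L{sin(9t)} = 9/(s^2 + 81)]; (-2)·[L{cosh(3t)} = s/(s^2 - 9)]; (-5)·[L{sinh(3t)} = 3/(s^2 - 9)].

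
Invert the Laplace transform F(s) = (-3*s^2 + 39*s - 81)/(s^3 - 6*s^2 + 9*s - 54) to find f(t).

Factor the denominator: s^3 - 6*s^2 + 9*s - 54 = (s - 6)*(s^2 + 9).
Partial fraction decomposition gives [1/(s - 6)] + [-4*s/(s^2 + 9)] + [15/(s^2 + 9)].
Invert each term: 1/(s - 6) ↔ e^(6t); -4·s/(s^2 + 9) ↔ -4cos(3t); 5·3/(s^2 + 9) ↔ 5sin(3t).

f(t) = exp(6*t) + 5*sin(3*t) - 4*cos(3*t)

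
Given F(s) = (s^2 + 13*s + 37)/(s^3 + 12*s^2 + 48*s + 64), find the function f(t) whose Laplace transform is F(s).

f(t) = t^2*exp(-4*t)/2 + 5*t*exp(-4*t) + exp(-4*t)

Factor the denominator: s^3 + 12*s^2 + 48*s + 64 = (s + 4)^3.
Partial fraction decomposition gives [1/(s + 4)] + [5/(s + 4)^2] + [(s + 4)^(-3)].
Invert each term: 1/(s + 4) ↔ e^(-4t); 5/(s + 4)^2 ↔ 5t·e^(-4t); 1/(s + 4)^3 ↔ (1/2)t^2·e^(-4t).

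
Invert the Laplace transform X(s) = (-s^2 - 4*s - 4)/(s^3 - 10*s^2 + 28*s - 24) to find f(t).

f(t) = 4*t*exp(2*t) - 4*exp(6*t) + 3*exp(2*t)

Factor the denominator: s^3 - 10*s^2 + 28*s - 24 = (s - 6)*(s - 2)^2.
Partial fraction decomposition gives [3/(s - 2)] + [4/(s - 2)^2] + [-4/(s - 6)].
Invert each term: 3/(s - 2) ↔ 3e^(2t); 4/(s - 2)^2 ↔ 4t·e^(2t); -4/(s - 6) ↔ -4e^(6t).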